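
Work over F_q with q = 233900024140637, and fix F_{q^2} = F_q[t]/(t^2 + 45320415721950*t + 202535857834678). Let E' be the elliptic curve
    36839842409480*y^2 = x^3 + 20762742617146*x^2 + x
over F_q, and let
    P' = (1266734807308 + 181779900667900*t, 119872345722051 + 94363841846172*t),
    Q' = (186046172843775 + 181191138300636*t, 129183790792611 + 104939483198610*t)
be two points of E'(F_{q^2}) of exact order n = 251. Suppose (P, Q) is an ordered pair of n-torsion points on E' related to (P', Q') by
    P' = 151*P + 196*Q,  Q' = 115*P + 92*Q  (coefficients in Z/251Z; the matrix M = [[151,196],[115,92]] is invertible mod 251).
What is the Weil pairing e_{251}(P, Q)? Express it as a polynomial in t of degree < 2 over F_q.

Alternating bilinearity on E[251] (values in mu_{251} in F_{233900024140637^2}) gives e(P',Q') = e(P,Q)^det(M).
Hence e(P,Q) = e(P',Q')^{11} where 11 = 137^{-1} mod 251.
(x,y)|->(22198102434157x+130767082099611,22198102434157y) sends E' to y^2=x^3+197371749562061*x+99396518252503.
Build f_{251,P'} and f_{251,Q'} via the 8-bit ladder of 251=11111011_2; evaluate at shifted divisors; quotient in F_{233900024140637^2}.
e_{251}(P',Q') = 198496520239110 + 140259231266304*t.
e_{251}(P,Q) = (198496520239110 + 140259231266304*t)^{11} = 180953417815359 + 186497917799483*t.

180953417815359 + 186497917799483*t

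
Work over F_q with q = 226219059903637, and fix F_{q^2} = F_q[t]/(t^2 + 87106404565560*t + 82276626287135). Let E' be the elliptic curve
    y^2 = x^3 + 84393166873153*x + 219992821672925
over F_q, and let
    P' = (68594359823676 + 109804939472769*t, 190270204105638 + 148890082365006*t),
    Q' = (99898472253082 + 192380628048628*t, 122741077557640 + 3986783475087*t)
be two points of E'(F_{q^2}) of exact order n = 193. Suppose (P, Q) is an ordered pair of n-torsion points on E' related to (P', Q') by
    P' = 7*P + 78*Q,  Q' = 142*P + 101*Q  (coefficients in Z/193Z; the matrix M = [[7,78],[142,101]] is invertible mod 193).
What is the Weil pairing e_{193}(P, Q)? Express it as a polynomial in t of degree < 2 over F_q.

184370086738156 + 96268755336093*t

The 193-Weil pairing on E[193] over F_{226219059903637} is alternating-bilinear: e_{193}(P',Q') = e_{193}(P,Q)^det(M).
det(M) mod 193 = 53; its inverse in (Z/193)^* is 51 (check: 53*51 mod 193 = 1).
Run Miller on y^2=x^3+84393166873153*x+219992821672925 over F_{226219059903637}: ladder 11000001 (8 bits); e = f_P(D_Q)/f_Q(D_P).
f_P(D_Q)/f_Q(D_P) = 72374302073079 + 203090879172463*t.
e_{193}(P,Q) = (72374302073079 + 203090879172463*t)^{51} = 184370086738156 + 96268755336093*t.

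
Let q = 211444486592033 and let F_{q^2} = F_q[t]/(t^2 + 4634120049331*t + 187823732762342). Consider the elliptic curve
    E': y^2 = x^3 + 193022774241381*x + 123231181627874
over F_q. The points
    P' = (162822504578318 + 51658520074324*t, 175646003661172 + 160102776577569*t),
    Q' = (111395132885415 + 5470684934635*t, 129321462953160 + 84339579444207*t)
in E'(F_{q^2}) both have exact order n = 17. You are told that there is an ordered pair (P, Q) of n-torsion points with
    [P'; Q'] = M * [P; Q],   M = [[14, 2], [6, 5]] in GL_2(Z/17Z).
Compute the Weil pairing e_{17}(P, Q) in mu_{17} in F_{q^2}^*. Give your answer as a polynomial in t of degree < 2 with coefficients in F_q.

48286235941885 + 19776208819657*t

e_{17} is bilinear + alternating on E[17], so e_{17}(14*P + 2*Q, 6*P + 5*Q) = e_{17}(P,Q)^(14*5-2*6).
Inverting 7 mod 17: 5. Thus e_{17}(P,Q) = e(P',Q')^{5}.
n = 17 = (10001)_2 (5 bits, wt 2); accumulate f_{17,P'}(Q'+S)/f_{17,P'}(S) along the 4-step ladder.
So e_{17}(P',Q') = 3763973246535 + 90376837604774*t.
Raise to 5: e(P,Q) = 48286235941885 + 19776208819657*t in mu_{17}.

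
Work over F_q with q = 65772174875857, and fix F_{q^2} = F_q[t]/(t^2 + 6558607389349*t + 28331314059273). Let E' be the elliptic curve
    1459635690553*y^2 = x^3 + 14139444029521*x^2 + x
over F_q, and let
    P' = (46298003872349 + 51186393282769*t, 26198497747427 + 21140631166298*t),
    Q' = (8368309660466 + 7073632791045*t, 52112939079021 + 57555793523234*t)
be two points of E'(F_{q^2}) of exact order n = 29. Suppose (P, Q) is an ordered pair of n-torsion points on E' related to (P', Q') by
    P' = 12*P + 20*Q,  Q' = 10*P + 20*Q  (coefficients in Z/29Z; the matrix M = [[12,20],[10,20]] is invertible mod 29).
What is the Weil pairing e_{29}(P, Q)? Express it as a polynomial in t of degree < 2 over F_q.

Alternating bilinearity on E[29] (values in mu_{29} in F_{65772174875857^2}) gives e(P',Q') = e(P,Q)^det(M).
det M = 12*20 - 20*10 = 40 = 11 (mod 29); 11^{-1} = 8 (mod 29).
Set x_W=31546982757391*u+55593219242518, y_W=31546982757391*v; then E': y_W^2=x_W^3+33103879614951*x_W+41366420744375.
n = 29 = (11101)_2 (5 bits, wt 4); accumulate f_{29,P'}(Q'+S)/f_{29,P'}(S) along the 4-step ladder.
Result: e(P',Q') = 51808172241713 + 62031730813783*t.
Hence e(P,Q) = 45159904509404 + 2188027864288*t in F_{65772174875857^2}^*.

45159904509404 + 2188027864288*t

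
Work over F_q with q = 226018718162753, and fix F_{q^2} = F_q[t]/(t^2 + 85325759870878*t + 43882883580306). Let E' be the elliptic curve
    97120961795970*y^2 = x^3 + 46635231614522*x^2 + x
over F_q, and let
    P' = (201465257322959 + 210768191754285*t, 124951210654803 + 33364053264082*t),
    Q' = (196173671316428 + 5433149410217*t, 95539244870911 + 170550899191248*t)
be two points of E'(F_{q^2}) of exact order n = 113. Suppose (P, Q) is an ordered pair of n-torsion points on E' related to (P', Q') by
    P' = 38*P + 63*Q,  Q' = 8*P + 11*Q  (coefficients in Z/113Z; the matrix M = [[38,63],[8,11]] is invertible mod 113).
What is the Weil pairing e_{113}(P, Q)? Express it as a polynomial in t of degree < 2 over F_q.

200998510682579 + 37050308615409*t

e_{113}(aP+bQ,cP+dQ) = e_{113}(P,Q)^(ad-bc); with (a,b,c,d)=(38,63,8,11) this gives the det-113 law.
det(M) mod 113 = 27; its inverse in (Z/113)^* is 67 (check: 27*67 mod 113 = 1).
(x,y)|->(98560191706702x+5520901053052,98560191706702y) sends E' to y^2=x^3+154144342922221*x+167757795061234.
Run Miller on y^2=x^3+154144342922221*x+167757795061234 over F_{226018718162753}: ladder 1110001 (7 bits); e = f_P(D_Q)/f_Q(D_P).
So e_{113}(P',Q') = 8774448047384 + 29724345409832*t.
e_{113}(P,Q) = (8774448047384 + 29724345409832*t)^{67} = 200998510682579 + 37050308615409*t.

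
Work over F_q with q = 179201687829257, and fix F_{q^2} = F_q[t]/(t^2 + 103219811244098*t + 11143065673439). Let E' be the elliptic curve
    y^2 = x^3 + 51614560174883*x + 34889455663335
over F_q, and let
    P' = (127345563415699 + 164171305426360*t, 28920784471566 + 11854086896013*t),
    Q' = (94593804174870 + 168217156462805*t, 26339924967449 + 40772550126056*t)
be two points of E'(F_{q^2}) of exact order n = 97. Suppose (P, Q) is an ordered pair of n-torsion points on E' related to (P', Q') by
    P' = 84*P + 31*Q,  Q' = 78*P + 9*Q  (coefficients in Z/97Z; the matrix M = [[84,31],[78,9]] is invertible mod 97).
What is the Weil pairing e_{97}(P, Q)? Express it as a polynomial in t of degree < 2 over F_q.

166545539583028 + 146514458426800*t

Under M = [[84,31],[78,9]] in GL_2(Z/97), e_{97}(P',Q') = e_{97}(P,Q)^(84*9-31*78 mod 97).
Inverting 84 mod 97: 82. Thus e_{97}(P,Q) = e(P',Q')^{82}.
n = 97 = (1100001)_2 (7 bits, wt 3); accumulate f_{97,P'}(Q'+S)/f_{97,P'}(S) along the 6-step ladder.
So e_{97}(P',Q') = 10143960323793 + 154394073740909*t.
Finally e_{97}(P,Q) = 166545539583028 + 146514458426800*t.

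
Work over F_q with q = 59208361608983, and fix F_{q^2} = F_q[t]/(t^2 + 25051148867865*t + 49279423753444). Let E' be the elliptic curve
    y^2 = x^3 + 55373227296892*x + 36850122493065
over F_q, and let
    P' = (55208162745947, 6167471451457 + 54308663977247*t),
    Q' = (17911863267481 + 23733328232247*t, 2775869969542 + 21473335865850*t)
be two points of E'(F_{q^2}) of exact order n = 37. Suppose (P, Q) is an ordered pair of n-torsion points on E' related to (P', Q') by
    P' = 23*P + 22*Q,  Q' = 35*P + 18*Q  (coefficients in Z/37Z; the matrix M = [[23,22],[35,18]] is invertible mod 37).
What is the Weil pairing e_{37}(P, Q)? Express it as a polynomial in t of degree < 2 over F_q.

Under M = [[23,22],[35,18]] in GL_2(Z/37), e_{37}(P',Q') = e_{37}(P,Q)^(23*18-22*35 mod 37).
So e_{37}(P,Q) = e_{37}(P',Q')^{8}, since 14*8 = 1 mod 37.
Double-and-add over 100101: 6-1 doublings, 3-1 additions; each step l_{T,T}/v_{2T} or l_{T,P'}/v at Q'+S for random S.
e_{37}(P',Q') = 35174484543494 + 29745900595441*t.
(35174484543494 + 29745900595441*t)^{8} mod (59208361608983,f) = 6073694891902 + 42374158141781*t.

6073694891902 + 42374158141781*t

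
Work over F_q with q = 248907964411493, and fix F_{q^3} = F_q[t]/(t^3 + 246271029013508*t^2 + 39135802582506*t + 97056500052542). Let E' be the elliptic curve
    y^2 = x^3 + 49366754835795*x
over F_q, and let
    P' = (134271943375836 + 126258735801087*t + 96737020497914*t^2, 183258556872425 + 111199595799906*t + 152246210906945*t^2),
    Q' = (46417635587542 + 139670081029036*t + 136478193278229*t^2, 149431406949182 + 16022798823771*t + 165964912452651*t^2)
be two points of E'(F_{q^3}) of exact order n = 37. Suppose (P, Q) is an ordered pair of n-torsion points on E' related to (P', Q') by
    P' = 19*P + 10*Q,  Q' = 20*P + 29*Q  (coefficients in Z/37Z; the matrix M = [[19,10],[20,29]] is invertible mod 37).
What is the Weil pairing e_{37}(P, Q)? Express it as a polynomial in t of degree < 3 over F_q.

102403660728484 + 116138598858871*t + 210746668734133*t^2

The 37-Weil pairing on E[37] over F_{248907964411493} is alternating-bilinear: e_{37}(P',Q') = e_{37}(P,Q)^det(M).
det(M) mod 37 = 18; its inverse in (Z/37)^* is 35 (check: 18*35 mod 37 = 1).
n = 37 = (100101)_2 (6 bits, wt 3); accumulate f_{37,P'}(Q'+S)/f_{37,P'}(S) along the 5-step ladder.
Miller gives e_{37}(P',Q') = 28515945278946 + 187349075638918*t + 185348298231574*t^2 in F_{248907964411493^3}.
Raise to 35: e(P,Q) = 102403660728484 + 116138598858871*t + 210746668734133*t^2 in mu_{37}.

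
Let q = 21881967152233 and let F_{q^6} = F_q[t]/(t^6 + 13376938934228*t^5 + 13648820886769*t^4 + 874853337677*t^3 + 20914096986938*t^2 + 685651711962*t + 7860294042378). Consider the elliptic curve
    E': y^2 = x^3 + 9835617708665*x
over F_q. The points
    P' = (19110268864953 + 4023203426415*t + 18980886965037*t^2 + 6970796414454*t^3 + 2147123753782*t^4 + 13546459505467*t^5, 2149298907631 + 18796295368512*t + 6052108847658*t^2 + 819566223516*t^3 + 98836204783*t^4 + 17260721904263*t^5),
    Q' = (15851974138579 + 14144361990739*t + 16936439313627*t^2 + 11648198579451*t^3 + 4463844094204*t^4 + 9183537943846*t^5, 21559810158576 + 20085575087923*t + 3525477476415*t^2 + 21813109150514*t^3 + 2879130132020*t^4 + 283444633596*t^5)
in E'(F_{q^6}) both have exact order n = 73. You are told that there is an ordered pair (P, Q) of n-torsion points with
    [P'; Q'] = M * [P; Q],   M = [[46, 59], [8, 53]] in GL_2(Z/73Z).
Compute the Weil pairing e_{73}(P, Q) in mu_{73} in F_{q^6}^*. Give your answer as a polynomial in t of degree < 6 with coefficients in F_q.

e_{73}(aP+bQ,cP+dQ) = e_{73}(P,Q)^(ad-bc); with (a,b,c,d)=(46,59,8,53) this gives the det-73 law.
Hence e(P,Q) = e(P',Q')^{29} where 29 = 68^{-1} mod 73.
7-bit Miller (1001001) on E'/F_{21881967152233} with a'=9835617708665, b'=0: accumulate tangent/chord ratios at Q'+S and P'+S'.
The quotient is 9067029112192 + 10803025169706*t + 10632869121716*t^2 + 8964521968820*t^3 + 268694689579*t^4 + 5858042514564*t^5.
(9067029112192 + 10803025169706*t + 10632869121716*t^2 + 8964521968820*t^3 + 268694689579*t^4 + 5858042514564*t^5)^{29} mod (21881967152233,f) = 9425598043426 + 15138127037980*t + 19717428789856*t^2 + 15208989420999*t^3 + 14784647827791*t^4 + 12919399740910*t^5.

9425598043426 + 15138127037980*t + 19717428789856*t^2 + 15208989420999*t^3 + 14784647827791*t^4 + 12919399740910*t^5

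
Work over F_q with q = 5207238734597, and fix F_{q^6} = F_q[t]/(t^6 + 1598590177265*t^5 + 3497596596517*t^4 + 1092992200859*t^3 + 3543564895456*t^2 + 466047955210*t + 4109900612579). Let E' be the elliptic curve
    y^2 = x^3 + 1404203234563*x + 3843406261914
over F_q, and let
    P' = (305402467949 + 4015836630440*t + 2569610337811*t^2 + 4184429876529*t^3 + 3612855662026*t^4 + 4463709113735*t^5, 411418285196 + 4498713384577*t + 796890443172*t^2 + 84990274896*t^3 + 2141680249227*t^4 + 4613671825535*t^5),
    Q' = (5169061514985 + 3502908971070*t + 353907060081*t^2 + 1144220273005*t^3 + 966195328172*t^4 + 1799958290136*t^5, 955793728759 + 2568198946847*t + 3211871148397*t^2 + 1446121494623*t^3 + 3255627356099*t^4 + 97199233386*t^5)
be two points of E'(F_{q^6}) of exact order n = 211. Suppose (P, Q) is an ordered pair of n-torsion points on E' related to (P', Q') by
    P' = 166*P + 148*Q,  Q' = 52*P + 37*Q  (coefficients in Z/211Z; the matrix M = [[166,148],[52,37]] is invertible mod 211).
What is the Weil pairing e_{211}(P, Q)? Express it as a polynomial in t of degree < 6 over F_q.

Since e_{211}(P,P)=e_{211}(Q,Q)=1 and e_{211}(Q,P)=e_{211}(P,Q)^{-1}, expanding e_{211}(166*P + 148*Q,52*P + 37*Q) leaves e(P,Q)^det(M).
Hence e(P,Q) = e(P',Q')^{137} where 137 = 134^{-1} mod 211.
n = 211 = (11010011)_2 (8 bits, wt 5); accumulate f_{211,P'}(Q'+S)/f_{211,P'}(S) along the 7-step ladder.
f_P(D_Q)/f_Q(D_P) = 2090773252730 + 3886296516471*t + 2777249280407*t^2 + 343669426755*t^3 + 67418730554*t^4 + 433259078871*t^5.
(2090773252730 + 3886296516471*t + 2777249280407*t^2 + 343669426755*t^3 + 67418730554*t^4 + 433259078871*t^5)^{137} mod (5207238734597,f) = 1438915407064 + 3907719107814*t + 5009597009464*t^2 + 185820169615*t^3 + 2516327019513*t^4 + 2632586825761*t^5.

1438915407064 + 3907719107814*t + 5009597009464*t^2 + 185820169615*t^3 + 2516327019513*t^4 + 2632586825761*t^5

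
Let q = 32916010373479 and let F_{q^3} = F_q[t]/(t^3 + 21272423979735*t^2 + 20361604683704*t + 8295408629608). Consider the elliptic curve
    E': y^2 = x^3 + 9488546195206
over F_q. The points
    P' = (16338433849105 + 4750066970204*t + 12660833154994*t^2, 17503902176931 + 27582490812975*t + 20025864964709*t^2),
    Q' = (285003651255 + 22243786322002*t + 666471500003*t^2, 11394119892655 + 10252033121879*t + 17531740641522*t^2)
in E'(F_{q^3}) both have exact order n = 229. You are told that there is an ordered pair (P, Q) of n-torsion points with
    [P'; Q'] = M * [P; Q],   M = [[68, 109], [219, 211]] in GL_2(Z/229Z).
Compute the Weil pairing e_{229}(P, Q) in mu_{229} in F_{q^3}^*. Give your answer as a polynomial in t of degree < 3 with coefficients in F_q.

e_{229} is bilinear + alternating on E[229], so e_{229}(68*P + 109*Q, 219*P + 211*Q) = e_{229}(P,Q)^(68*211-109*219).
68*211 - 109*219 = -9523; reduced mod 229: det = 95, inverse 135.
Build f_{229,P'} and f_{229,Q'} via the 8-bit ladder of 229=11100101_2; evaluate at shifted divisors; quotient in F_{32916010373479^3}.
Miller gives e_{229}(P',Q') = 2755883010133 + 27283598784934*t + 25908360308282*t^2 in F_{32916010373479^3}.
Finally e_{229}(P,Q) = 2562585625939 + 31054561032118*t + 27973390104358*t^2.

2562585625939 + 31054561032118*t + 27973390104358*t^2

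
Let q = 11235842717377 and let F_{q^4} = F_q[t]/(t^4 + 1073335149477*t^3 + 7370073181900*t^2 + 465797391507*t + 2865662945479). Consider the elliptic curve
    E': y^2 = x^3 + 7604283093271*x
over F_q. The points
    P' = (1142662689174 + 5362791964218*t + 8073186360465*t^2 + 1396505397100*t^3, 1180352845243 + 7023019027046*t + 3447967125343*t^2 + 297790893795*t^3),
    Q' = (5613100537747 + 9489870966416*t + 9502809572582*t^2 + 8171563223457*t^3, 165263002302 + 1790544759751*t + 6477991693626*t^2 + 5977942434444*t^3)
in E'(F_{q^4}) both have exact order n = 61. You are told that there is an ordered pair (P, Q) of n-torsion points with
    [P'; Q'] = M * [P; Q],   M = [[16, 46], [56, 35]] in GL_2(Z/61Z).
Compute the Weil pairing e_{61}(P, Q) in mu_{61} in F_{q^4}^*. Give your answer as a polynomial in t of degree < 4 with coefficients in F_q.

8847410283155 + 6030944829671*t + 582229022292*t^2 + 7379075030921*t^3

The 61-Weil pairing on E[61] over F_{11235842717377} is alternating-bilinear: e_{61}(P',Q') = e_{61}(P,Q)^det(M).
16*35 - 46*56 = -2016; reduced mod 61: det = 58, inverse 20.
Double-and-add over 111101: 6-1 doublings, 5-1 additions; each step l_{T,T}/v_{2T} or l_{T,P'}/v at Q'+S for random S.
f_P(D_Q)/f_Q(D_P) = 334356595229 + 9370144705145*t + 4643494004229*t^2 + 6988662866518*t^3.
Thus e_{61}(P,Q) = 8847410283155 + 6030944829671*t + 582229022292*t^2 + 7379075030921*t^3.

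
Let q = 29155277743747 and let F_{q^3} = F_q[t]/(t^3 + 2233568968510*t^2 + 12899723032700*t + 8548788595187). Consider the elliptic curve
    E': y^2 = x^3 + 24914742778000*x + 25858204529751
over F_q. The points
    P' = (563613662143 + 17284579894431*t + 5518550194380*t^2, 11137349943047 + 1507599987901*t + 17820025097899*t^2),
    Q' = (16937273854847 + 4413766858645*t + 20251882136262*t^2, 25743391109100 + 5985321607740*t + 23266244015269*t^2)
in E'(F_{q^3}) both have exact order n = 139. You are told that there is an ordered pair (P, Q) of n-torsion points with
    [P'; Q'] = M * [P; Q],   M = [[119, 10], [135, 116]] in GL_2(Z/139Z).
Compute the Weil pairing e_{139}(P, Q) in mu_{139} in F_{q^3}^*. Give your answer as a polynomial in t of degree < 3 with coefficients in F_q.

Under M = [[119,10],[135,116]] in GL_2(Z/139), e_{139}(P',Q') = e_{139}(P,Q)^(119*116-10*135 mod 139).
Inverting 83 mod 139: 67. Thus e_{139}(P,Q) = e(P',Q')^{67}.
8-bit Miller (10001011) on E'/F_{29155277743747} with a'=24914742778000, b'=25858204529751: accumulate tangent/chord ratios at Q'+S and P'+S'.
The quotient is 18482303406353 + 24578036520528*t + 8557565698824*t^2.
(18482303406353 + 24578036520528*t + 8557565698824*t^2)^{67} mod (29155277743747,f) = 4163635935594 + 12740411910565*t + 19467230178612*t^2.

4163635935594 + 12740411910565*t + 19467230178612*t^2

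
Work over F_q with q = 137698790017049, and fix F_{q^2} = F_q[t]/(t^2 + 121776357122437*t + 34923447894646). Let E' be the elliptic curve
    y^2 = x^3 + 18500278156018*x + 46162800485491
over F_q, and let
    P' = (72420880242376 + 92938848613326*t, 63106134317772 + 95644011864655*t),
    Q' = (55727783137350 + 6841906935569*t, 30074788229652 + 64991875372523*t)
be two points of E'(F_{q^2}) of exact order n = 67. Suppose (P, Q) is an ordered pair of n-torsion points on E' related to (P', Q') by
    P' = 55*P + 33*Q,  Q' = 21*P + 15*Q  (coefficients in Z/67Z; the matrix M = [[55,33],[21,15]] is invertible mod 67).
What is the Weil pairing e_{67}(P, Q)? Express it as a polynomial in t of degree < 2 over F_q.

8607456138687 + 16052714801718*t

e_{67} is bilinear + alternating on E[67], so e_{67}(55*P + 33*Q, 21*P + 15*Q) = e_{67}(P,Q)^(55*15-33*21).
So e_{67}(P,Q) = e_{67}(P',Q')^{33}, since 65*33 = 1 mod 67.
7-bit Miller (1000011) on E'/F_{137698790017049} with a'=18500278156018, b'=46162800485491: accumulate tangent/chord ratios at Q'+S and P'+S'.
So e_{67}(P',Q') = 128385026628509 + 132737645923283*t.
(128385026628509 + 132737645923283*t)^{33} mod (137698790017049,f) = 8607456138687 + 16052714801718*t.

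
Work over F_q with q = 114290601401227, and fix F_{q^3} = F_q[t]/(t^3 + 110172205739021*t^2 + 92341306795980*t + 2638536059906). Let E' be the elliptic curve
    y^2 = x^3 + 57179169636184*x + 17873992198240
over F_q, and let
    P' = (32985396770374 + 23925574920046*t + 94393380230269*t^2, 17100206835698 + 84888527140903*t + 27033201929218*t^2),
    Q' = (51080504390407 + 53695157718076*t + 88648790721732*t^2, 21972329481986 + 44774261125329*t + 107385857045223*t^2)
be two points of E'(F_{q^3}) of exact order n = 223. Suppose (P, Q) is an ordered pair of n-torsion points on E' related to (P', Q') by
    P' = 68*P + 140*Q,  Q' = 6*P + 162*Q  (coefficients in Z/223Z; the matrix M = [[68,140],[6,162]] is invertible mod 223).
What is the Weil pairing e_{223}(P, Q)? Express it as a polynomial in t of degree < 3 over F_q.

16508581472051 + 76012294537034*t + 90163473188481*t^2

Since e_{223}(P,P)=e_{223}(Q,Q)=1 and e_{223}(Q,P)=e_{223}(P,Q)^{-1}, expanding e_{223}(68*P + 140*Q,6*P + 162*Q) leaves e(P,Q)^det(M).
So e_{223}(P,Q) = e_{223}(P',Q')^{155}, since 141*155 = 1 mod 223.
Build f_{223,P'} and f_{223,Q'} via the 8-bit ladder of 223=11011111_2; evaluate at shifted divisors; quotient in F_{114290601401227^3}.
e_{223}(P',Q') = 20139106474863 + 53240866198005*t + 52125883481032*t^2.
(20139106474863 + 53240866198005*t + 52125883481032*t^2)^{155} mod (114290601401227,f) = 16508581472051 + 76012294537034*t + 90163473188481*t^2.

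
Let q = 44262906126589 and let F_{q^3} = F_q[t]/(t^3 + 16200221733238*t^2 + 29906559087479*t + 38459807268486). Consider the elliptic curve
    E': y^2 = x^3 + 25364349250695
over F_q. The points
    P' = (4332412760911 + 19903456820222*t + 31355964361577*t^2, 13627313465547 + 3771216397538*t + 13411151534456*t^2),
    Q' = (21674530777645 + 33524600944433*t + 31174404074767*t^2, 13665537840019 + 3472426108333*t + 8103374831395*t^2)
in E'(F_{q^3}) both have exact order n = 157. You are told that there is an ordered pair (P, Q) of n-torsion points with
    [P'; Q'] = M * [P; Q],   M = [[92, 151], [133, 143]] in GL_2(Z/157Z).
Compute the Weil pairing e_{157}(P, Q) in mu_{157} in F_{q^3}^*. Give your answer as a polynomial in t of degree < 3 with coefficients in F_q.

Alternating bilinearity on E[157] (values in mu_{157} in F_{44262906126589^3}) gives e(P',Q') = e(P,Q)^det(M).
Inverting 138 mod 157: 33. Thus e_{157}(P,Q) = e(P',Q')^{33}.
Run Miller on y^2=x^3+25364349250695 over F_{44262906126589}: ladder 10011101 (8 bits); e = f_P(D_Q)/f_Q(D_P).
Miller gives e_{157}(P',Q') = 9271224791271 + 8740243158986*t + 43137651263306*t^2 in F_{44262906126589^3}.
e_{157}(P,Q) = (9271224791271 + 8740243158986*t + 43137651263306*t^2)^{33} = 41123492697654 + 686645118987*t + 5147812123139*t^2.

41123492697654 + 686645118987*t + 5147812123139*t^2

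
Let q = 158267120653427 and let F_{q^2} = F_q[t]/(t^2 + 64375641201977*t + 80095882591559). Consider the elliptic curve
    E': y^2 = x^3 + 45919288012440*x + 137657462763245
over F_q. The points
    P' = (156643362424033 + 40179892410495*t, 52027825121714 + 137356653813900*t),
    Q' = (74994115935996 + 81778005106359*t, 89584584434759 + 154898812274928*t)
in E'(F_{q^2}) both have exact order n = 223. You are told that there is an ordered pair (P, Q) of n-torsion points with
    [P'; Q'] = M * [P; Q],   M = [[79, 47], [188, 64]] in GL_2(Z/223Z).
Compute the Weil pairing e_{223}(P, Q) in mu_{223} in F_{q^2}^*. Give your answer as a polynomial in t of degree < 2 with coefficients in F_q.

e_{223} is bilinear + alternating on E[223], so e_{223}(79*P + 47*Q, 188*P + 64*Q) = e_{223}(P,Q)^(79*64-47*188).
Inverting 11 mod 223: 142. Thus e_{223}(P,Q) = e(P',Q')^{142}.
Miller loop for e_{223} over F_{158267120653427^2}: bits of 223 = 11011111; 7 double steps + 6 add steps, l/v at each.
Result: e(P',Q') = 52392189735500 + 33421869972904*t.
Hence e(P,Q) = 19390087351312 + 123395545180581*t in F_{158267120653427^2}^*.

19390087351312 + 123395545180581*t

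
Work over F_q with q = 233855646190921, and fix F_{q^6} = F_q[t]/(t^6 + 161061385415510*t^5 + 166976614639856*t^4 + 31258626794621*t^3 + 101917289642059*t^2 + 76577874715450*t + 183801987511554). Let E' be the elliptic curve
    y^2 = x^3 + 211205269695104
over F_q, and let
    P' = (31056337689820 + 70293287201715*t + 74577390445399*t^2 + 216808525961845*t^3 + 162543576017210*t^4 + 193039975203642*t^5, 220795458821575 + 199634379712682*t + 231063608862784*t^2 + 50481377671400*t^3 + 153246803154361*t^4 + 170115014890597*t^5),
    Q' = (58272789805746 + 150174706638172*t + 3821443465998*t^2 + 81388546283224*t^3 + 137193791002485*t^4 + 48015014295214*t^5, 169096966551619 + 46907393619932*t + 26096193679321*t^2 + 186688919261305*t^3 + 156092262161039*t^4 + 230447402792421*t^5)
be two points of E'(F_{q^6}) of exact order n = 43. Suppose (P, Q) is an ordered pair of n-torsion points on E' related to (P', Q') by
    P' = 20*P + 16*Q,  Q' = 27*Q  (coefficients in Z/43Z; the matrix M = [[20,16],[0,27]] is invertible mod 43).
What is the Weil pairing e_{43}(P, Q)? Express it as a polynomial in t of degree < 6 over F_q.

30109379808611 + 228088045945919*t + 108667350014527*t^2 + 103928597264727*t^3 + 35304442515647*t^4 + 184169261015110*t^5

The 43-Weil pairing on E[43] over F_{233855646190921} is alternating-bilinear: e_{43}(P',Q') = e_{43}(P,Q)^det(M).
Inverting 24 mod 43: 9. Thus e_{43}(P,Q) = e(P',Q')^{9}.
Double-and-add over 101011: 6-1 doublings, 4-1 additions; each step l_{T,T}/v_{2T} or l_{T,P'}/v at Q'+S for random S.
e_{43}(P',Q') = 168105453559503 + 144309713931044*t + 39912416510436*t^2 + 67796348276538*t^3 + 112729020670770*t^4 + 114003021695417*t^5.
(168105453559503 + 144309713931044*t + 39912416510436*t^2 + 67796348276538*t^3 + 112729020670770*t^4 + 114003021695417*t^5)^{9} mod (233855646190921,f) = 30109379808611 + 228088045945919*t + 108667350014527*t^2 + 103928597264727*t^3 + 35304442515647*t^4 + 184169261015110*t^5.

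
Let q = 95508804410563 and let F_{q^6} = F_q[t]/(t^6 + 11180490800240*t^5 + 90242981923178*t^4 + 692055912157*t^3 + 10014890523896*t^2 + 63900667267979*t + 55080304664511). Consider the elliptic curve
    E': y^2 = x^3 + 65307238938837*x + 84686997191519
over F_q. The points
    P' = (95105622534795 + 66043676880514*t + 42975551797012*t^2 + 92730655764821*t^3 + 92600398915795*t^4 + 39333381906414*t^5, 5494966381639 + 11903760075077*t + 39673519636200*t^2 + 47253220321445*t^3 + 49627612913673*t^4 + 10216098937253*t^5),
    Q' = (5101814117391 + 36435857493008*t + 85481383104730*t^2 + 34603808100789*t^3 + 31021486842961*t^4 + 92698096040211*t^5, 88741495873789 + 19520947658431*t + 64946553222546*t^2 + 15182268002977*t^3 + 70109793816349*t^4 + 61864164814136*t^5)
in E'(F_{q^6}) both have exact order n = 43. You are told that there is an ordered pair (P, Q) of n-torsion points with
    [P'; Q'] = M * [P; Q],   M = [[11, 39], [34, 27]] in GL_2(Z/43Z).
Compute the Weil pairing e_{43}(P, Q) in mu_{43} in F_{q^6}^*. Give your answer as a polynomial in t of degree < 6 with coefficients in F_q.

54457441956276 + 84201454381089*t + 25237690642831*t^2 + 49219929065680*t^3 + 46984846885603*t^4 + 51915611641205*t^5

e_{43} is bilinear + alternating on E[43], so e_{43}(11*P + 39*Q, 34*P + 27*Q) = e_{43}(P,Q)^(11*27-39*34).
Hence e(P,Q) = e(P',Q')^{29} where 29 = 3^{-1} mod 43.
Run Miller on y^2=x^3+65307238938837*x+84686997191519 over F_{95508804410563}: ladder 101011 (6 bits); e = f_P(D_Q)/f_Q(D_P).
e_{43}(P',Q') = 40582710889511 + 78755278439886*t + 93369665411974*t^2 + 1282166416172*t^3 + 77974667501127*t^4 + 60014670802549*t^5.
(40582710889511 + 78755278439886*t + 93369665411974*t^2 + 1282166416172*t^3 + 77974667501127*t^4 + 60014670802549*t^5)^{29} mod (95508804410563,f) = 54457441956276 + 84201454381089*t + 25237690642831*t^2 + 49219929065680*t^3 + 46984846885603*t^4 + 51915611641205*t^5.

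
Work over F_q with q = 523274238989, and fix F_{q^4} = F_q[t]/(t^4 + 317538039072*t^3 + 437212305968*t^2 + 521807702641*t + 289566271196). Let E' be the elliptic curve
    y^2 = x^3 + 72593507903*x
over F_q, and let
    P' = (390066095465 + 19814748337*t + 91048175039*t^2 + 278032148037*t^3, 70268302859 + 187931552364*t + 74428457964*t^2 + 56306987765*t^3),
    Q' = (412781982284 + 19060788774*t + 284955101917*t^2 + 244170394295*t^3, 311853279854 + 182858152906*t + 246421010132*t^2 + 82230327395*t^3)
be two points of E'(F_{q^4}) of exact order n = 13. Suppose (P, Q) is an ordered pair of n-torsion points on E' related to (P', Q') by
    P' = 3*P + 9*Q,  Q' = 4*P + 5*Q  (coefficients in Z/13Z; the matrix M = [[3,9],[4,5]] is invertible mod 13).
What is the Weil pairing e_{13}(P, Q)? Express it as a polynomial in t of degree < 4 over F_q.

501774296973 + 143403966528*t + 467929848999*t^2 + 424469221355*t^3

e_{13}(aP+bQ,cP+dQ) = e_{13}(P,Q)^(ad-bc); with (a,b,c,d)=(3,9,4,5) this gives the det-13 law.
So e_{13}(P,Q) = e_{13}(P',Q')^{8}, since 5*8 = 1 mod 13.
Miller loop for e_{13} over F_{523274238989^4}: bits of 13 = 1101; 3 double steps + 2 add steps, l/v at each.
Miller gives e_{13}(P',Q') = 209609644621 + 344262733092*t + 4868052605*t^2 + 55148916276*t^3 in F_{523274238989^4}.
Thus e_{13}(P,Q) = 501774296973 + 143403966528*t + 467929848999*t^2 + 424469221355*t^3.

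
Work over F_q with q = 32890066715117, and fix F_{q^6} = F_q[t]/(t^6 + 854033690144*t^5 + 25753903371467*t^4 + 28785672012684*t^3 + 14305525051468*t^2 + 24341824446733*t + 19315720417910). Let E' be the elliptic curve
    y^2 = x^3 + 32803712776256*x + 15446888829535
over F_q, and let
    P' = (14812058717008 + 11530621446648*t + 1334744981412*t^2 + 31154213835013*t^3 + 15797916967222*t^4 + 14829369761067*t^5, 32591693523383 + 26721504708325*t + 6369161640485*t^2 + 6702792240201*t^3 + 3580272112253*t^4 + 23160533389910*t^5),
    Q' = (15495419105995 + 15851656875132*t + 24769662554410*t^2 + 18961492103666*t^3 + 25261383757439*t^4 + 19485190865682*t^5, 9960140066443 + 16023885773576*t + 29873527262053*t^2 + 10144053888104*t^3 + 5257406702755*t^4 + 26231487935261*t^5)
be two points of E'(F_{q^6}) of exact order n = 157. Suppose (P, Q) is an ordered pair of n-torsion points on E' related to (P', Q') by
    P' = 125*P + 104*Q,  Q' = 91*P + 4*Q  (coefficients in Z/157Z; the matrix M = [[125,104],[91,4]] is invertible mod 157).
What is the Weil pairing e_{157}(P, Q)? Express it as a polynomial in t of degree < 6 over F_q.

The 157-Weil pairing on E[157] over F_{32890066715117} is alternating-bilinear: e_{157}(P',Q') = e_{157}(P,Q)^det(M).
Inverting 142 mod 157: 136. Thus e_{157}(P,Q) = e(P',Q')^{136}.
Run Miller on y^2=x^3+32803712776256*x+15446888829535 over F_{32890066715117}: ladder 10011101 (8 bits); e = f_P(D_Q)/f_Q(D_P).
The quotient is 4788457266582 + 6360729706041*t + 16078202740946*t^2 + 27415603088953*t^3 + 22903220520476*t^4 + 1987653039052*t^5.
Hence e(P,Q) = 14888428330679 + 26990086621741*t + 23235967987953*t^2 + 4653783971309*t^3 + 21972134138966*t^4 + 3569945640762*t^5 in F_{32890066715117^6}^*.

14888428330679 + 26990086621741*t + 23235967987953*t^2 + 4653783971309*t^3 + 21972134138966*t^4 + 3569945640762*t^5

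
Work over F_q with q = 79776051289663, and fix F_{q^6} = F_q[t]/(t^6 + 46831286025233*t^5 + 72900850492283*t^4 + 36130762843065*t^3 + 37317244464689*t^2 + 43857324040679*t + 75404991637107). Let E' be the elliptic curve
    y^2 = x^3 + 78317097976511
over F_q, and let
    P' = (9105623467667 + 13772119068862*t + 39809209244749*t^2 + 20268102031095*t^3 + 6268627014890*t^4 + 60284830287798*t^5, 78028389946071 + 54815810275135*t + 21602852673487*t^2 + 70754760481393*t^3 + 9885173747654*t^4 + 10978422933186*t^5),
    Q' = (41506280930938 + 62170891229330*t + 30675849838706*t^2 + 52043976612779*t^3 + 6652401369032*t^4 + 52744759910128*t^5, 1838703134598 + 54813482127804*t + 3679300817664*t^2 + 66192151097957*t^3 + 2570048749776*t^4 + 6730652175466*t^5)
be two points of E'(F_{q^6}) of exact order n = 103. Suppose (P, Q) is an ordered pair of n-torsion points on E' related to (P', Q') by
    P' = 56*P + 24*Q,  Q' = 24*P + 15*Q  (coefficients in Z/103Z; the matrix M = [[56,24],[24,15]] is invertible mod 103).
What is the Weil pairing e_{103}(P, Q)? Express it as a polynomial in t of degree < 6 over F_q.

e_{103}(aP+bQ,cP+dQ) = e_{103}(P,Q)^(ad-bc); with (a,b,c,d)=(56,24,24,15) this gives the det-103 law.
So e_{103}(P,Q) = e_{103}(P',Q')^{16}, since 58*16 = 1 mod 103.
Build f_{103,P'} and f_{103,Q'} via the 7-bit ladder of 103=1100111_2; evaluate at shifted divisors; quotient in F_{79776051289663^6}.
So e_{103}(P',Q') = 32330266489011 + 6290257971335*t + 22838397331264*t^2 + 66644321381310*t^3 + 64867847024033*t^4 + 46069777740257*t^5.
Thus e_{103}(P,Q) = 40446132022631 + 26560941322447*t + 9819060246000*t^2 + 49219250922966*t^3 + 65277425529612*t^4 + 14139066862125*t^5.

40446132022631 + 26560941322447*t + 9819060246000*t^2 + 49219250922966*t^3 + 65277425529612*t^4 + 14139066862125*t^5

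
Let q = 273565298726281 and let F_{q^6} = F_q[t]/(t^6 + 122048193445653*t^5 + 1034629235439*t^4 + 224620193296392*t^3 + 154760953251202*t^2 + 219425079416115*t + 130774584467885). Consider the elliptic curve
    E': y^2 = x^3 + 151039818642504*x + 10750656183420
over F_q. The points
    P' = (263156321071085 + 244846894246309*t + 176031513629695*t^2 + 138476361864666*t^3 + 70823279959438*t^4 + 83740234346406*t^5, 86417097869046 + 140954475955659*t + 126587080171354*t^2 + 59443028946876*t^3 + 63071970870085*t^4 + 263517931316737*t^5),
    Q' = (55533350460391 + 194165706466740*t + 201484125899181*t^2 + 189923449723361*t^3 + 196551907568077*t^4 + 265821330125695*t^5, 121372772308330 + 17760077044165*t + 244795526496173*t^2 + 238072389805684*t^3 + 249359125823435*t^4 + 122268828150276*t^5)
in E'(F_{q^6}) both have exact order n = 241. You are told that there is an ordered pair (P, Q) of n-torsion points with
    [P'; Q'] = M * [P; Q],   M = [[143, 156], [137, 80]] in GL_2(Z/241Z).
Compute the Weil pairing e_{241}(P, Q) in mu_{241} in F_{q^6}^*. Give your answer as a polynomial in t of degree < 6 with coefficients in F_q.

136390342750974 + 27091163482557*t + 269222726020032*t^2 + 81337104417581*t^3 + 17532932171400*t^4 + 211940293214870*t^5

e_{241}(aP+bQ,cP+dQ) = e_{241}(P,Q)^(ad-bc); with (a,b,c,d)=(143,156,137,80) this gives the det-241 law.
Hence e(P,Q) = e(P',Q')^{189} where 189 = 190^{-1} mod 241.
n = 241 = (11110001)_2 (8 bits, wt 5); accumulate f_{241,P'}(Q'+S)/f_{241,P'}(S) along the 7-step ladder.
The quotient is 203214574331724 + 10112164170109*t + 44901803158234*t^2 + 184804226416412*t^3 + 45984717283501*t^4 + 120886312532795*t^5.
(203214574331724 + 10112164170109*t + 44901803158234*t^2 + 184804226416412*t^3 + 45984717283501*t^4 + 120886312532795*t^5)^{189} mod (273565298726281,f) = 136390342750974 + 27091163482557*t + 269222726020032*t^2 + 81337104417581*t^3 + 17532932171400*t^4 + 211940293214870*t^5.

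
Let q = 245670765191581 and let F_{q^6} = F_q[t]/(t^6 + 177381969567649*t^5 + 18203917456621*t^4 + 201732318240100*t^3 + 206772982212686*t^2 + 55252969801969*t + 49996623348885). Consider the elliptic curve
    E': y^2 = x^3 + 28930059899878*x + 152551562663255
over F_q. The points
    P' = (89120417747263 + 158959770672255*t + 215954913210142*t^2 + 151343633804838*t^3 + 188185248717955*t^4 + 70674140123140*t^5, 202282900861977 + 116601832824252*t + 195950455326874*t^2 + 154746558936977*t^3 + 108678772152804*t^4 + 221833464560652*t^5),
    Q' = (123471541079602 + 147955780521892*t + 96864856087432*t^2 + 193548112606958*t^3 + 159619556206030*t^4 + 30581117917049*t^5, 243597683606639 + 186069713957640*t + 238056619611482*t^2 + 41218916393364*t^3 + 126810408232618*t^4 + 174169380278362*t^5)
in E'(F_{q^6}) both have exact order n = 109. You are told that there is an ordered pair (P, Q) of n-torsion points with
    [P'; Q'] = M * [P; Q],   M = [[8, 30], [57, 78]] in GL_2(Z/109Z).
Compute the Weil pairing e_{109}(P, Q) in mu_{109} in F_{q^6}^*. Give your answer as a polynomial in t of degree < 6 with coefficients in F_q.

Alternating bilinearity on E[109] (values in mu_{109} in F_{245670765191581^6}) gives e(P',Q') = e(P,Q)^det(M).
det(M) mod 109 = 4; its inverse in (Z/109)^* is 82 (check: 4*82 mod 109 = 1).
Miller loop for e_{109} over F_{245670765191581^6}: bits of 109 = 1101101; 6 double steps + 4 add steps, l/v at each.
The quotient is 127422475211720 + 242166067646151*t + 225358236618780*t^2 + 161187328358413*t^3 + 215806168800141*t^4 + 147709925101092*t^5.
Thus e_{109}(P,Q) = 5224528465426 + 185658009764050*t + 223138200047131*t^2 + 208942557961452*t^3 + 56855705217489*t^4 + 111823650839161*t^5.

5224528465426 + 185658009764050*t + 223138200047131*t^2 + 208942557961452*t^3 + 56855705217489*t^4 + 111823650839161*t^5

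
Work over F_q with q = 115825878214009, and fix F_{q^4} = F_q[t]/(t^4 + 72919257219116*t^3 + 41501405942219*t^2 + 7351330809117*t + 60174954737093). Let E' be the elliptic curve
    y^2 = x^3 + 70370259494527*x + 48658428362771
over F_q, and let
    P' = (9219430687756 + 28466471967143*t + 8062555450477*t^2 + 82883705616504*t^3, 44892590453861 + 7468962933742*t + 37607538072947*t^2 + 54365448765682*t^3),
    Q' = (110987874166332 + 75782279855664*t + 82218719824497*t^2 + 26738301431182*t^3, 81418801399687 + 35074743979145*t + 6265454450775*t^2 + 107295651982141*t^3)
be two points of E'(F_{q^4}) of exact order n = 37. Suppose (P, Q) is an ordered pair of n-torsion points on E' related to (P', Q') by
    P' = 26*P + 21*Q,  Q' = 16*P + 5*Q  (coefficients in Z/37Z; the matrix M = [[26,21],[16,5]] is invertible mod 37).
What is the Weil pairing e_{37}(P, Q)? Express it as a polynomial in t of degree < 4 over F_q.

The 37-Weil pairing on E[37] over F_{115825878214009} is alternating-bilinear: e_{37}(P',Q') = e_{37}(P,Q)^det(M).
det M = 26*5 - 21*16 = -206 = 16 (mod 37); 16^{-1} = 7 (mod 37).
6-bit Miller (100101) on E'/F_{115825878214009} with a'=70370259494527, b'=48658428362771: accumulate tangent/chord ratios at Q'+S and P'+S'.
Miller gives e_{37}(P',Q') = 110733298973334 + 55686841357398*t + 114038102095076*t^2 + 110907974925829*t^3 in F_{115825878214009^4}.
Raise to 7: e(P,Q) = 15109188651254 + 9377394055477*t + 104783444360543*t^2 + 84793561650974*t^3 in mu_{37}.

15109188651254 + 9377394055477*t + 104783444360543*t^2 + 84793561650974*t^3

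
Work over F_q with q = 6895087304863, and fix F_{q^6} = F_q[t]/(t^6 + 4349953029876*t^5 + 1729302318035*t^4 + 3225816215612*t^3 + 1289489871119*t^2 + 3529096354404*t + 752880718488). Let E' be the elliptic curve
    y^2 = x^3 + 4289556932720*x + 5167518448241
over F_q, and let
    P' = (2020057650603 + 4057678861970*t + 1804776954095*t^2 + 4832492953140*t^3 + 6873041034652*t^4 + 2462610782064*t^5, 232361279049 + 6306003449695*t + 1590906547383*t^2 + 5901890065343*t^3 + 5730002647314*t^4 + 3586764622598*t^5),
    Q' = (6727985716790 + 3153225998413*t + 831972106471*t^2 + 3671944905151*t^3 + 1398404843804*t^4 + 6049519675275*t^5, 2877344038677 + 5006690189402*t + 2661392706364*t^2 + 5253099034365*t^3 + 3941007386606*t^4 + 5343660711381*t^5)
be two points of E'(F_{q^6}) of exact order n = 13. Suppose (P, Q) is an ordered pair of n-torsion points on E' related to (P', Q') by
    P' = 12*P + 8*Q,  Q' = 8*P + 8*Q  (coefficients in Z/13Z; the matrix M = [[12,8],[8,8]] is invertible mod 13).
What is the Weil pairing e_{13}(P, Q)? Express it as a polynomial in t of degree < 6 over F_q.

1839568348682 + 2168982113159*t + 4617959678464*t^2 + 6257940716555*t^3 + 5410081676764*t^4 + 4395105223828*t^5

Since e_{13}(P,P)=e_{13}(Q,Q)=1 and e_{13}(Q,P)=e_{13}(P,Q)^{-1}, expanding e_{13}(12*P + 8*Q,8*P + 8*Q) leaves e(P,Q)^det(M).
Inverting 6 mod 13: 11. Thus e_{13}(P,Q) = e(P',Q')^{11}.
Double-and-add over 1101: 4-1 doublings, 3-1 additions; each step l_{T,T}/v_{2T} or l_{T,P'}/v at Q'+S for random S.
Result: e(P',Q') = 4000795950937 + 1141992963892*t + 1734666032848*t^2 + 5998325156406*t^3 + 1614321169289*t^4 + 3562717128834*t^5.
Finally e_{13}(P,Q) = 1839568348682 + 2168982113159*t + 4617959678464*t^2 + 6257940716555*t^3 + 5410081676764*t^4 + 4395105223828*t^5.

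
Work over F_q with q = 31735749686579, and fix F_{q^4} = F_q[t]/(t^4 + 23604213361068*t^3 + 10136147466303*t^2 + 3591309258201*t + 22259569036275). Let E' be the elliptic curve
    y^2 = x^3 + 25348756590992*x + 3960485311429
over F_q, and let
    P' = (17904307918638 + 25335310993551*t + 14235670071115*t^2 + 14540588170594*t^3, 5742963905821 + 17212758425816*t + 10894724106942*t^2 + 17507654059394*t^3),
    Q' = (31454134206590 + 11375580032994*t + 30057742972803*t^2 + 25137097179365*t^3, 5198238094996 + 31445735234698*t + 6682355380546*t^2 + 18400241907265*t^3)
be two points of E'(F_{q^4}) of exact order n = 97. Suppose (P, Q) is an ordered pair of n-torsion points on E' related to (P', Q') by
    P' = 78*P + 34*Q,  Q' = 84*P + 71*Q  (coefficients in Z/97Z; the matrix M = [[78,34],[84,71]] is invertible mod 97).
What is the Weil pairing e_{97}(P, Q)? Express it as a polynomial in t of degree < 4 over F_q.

2694667338871 + 6055401831209*t + 23316708621840*t^2 + 16628543301663*t^3

Since e_{97}(P,P)=e_{97}(Q,Q)=1 and e_{97}(Q,P)=e_{97}(P,Q)^{-1}, expanding e_{97}(78*P + 34*Q,84*P + 71*Q) leaves e(P,Q)^det(M).
Inverting 63 mod 97: 77. Thus e_{97}(P,Q) = e(P',Q')^{77}.
7-bit Miller (1100001) on E'/F_{31735749686579} with a'=25348756590992, b'=3960485311429: accumulate tangent/chord ratios at Q'+S and P'+S'.
Result: e(P',Q') = 7954333986821 + 18741279807986*t + 27578464175242*t^2 + 29480350761744*t^3.
Hence e(P,Q) = 2694667338871 + 6055401831209*t + 23316708621840*t^2 + 16628543301663*t^3 in F_{31735749686579^4}^*.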